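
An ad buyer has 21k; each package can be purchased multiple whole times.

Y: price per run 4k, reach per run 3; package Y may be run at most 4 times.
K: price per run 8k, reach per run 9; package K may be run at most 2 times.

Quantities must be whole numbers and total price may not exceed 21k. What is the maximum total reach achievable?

This is a bounded integer knapsack.
K has the best ratio (9/8); taking only K gives at most 2×9 = 18 (stopped by the price limit).
Mixing does better — 1×Y and 2×K: price 20 ≤ 21, reach 1·3 + 2·9 = 21.

21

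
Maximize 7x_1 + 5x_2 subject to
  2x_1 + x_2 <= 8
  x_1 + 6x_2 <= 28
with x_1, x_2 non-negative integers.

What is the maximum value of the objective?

34

Relaxing integrality, the LP optimum is 34.55 at (x_1,x_2) = (1.82, 4.36), which is not an integer point.
(x_1,x_2)=(2,4): 2·2+1·4=8≤8, 1·2+6·4=26≤28, objective 34.
(x_1,x_2)=(2,3): 2·2+1·3=7≤8, 1·2+6·3=20≤28, objective 29.
(x_1,x_2)=(1,4): 2·1+1·4=6≤8, 1·1+6·4=25≤28, objective 27.
The best lattice point is (2,4), giving 34.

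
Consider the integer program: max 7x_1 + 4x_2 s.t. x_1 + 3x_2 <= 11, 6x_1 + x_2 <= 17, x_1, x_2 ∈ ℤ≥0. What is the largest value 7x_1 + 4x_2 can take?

26

(x_1,x_2)=(2,3): 1·2+3·3=11≤11, 6·2+1·3=15≤17, objective 26.
(x_1,x_2)=(2,2): 1·2+3·2=8≤11, 6·2+1·2=14≤17, objective 22.
(x_1,x_2)=(1,3): 1·1+3·3=10≤11, 6·1+1·3=9≤17, objective 19.
No feasible integer point exceeds 26.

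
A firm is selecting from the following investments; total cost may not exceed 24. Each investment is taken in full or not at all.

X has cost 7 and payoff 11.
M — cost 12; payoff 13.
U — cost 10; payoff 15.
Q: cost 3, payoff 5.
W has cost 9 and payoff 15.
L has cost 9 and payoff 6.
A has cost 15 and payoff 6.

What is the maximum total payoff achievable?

35

Allowing fractional choices, the relaxed optimum would be about 38.5, but investments are indivisible.
X + Q + W: cost 7 + 3 + 9 = 19 ≤ 24, payoff 11 + 5 + 15 = 31.
M + Q + W: cost 12 + 3 + 9 = 24 ≤ 24, payoff 13 + 5 + 15 = 33.
U + Q + W: cost 10 + 3 + 9 = 22 ≤ 24, payoff 15 + 5 + 15 = 35.
Best is U, Q, and W with total payoff 35.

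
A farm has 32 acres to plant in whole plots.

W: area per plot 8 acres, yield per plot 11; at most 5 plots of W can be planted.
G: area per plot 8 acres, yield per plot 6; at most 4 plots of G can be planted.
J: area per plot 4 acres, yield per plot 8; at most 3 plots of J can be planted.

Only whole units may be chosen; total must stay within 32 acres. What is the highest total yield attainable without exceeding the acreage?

J has the best ratio (8/4); taking only J gives at most 3×8 = 24 (stopped by the supply cap of 3).
Mixing does better — 3×W and 2×J: area 32 ≤ 32, yield 3·11 + 2·8 = 49.

49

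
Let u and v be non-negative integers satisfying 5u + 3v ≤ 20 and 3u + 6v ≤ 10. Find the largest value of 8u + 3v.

(u,v)=(3,0) is feasible, giving 24.
(u,v)=(2,0) is feasible, giving 16.
No feasible integer point exceeds 24.

24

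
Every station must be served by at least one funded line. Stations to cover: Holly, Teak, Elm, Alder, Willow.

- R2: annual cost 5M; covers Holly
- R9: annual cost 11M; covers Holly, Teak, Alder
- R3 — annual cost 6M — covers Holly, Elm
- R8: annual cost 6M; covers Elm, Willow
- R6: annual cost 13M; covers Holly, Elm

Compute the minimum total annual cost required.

17

This is an integer covering problem.
The greedy cost-per-new-station heuristic would pick R3, R9, and R8 for 23, but a cheaper cover exists.
Choose R9 and R8: together they cover Holly, Teak, Elm, Alder, Willow — every station.
Total annual cost: 11 + 6 = 17.
No cover costs less than 17.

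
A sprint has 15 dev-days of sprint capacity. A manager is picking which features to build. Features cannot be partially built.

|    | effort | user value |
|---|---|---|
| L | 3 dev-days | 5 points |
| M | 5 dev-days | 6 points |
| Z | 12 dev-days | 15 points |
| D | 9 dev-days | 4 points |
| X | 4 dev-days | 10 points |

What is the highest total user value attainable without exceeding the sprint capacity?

21

Treat it as a binary knapsack problem.
Allowing fractional choices, the relaxed optimum would be about 25.0, but features are indivisible.
M + X: effort 5 + 4 = 9 ≤ 15, user value 6 + 10 = 16.
L + M + X: effort 3 + 5 + 4 = 12 ≤ 15, user value 5 + 6 + 10 = 21.
L + Z: effort 3 + 12 = 15 ≤ 15, user value 5 + 15 = 20.
Best is L, M, and X with total user value 21.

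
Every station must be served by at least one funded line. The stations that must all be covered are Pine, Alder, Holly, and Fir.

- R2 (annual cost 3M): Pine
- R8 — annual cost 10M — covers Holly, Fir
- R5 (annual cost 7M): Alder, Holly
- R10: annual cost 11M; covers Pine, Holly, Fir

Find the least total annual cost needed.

This is an integer covering problem.
The greedy cost-per-new-station heuristic would pick R2, R5, and R8 for 20, but a cheaper cover exists.
Choose R5 and R10: together they cover Pine, Alder, Holly, Fir — every station.
Total annual cost: 7 + 11 = 18.
No cover costs less than 18.

18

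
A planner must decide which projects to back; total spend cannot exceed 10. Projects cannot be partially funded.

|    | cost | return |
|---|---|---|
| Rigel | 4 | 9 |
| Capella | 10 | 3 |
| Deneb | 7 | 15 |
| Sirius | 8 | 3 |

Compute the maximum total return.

15

Allowing fractional choices, the relaxed optimum would be about 21.9, but projects are indivisible.
Deneb: cost 7 ≤ 10, return 15.
Rigel: cost 4 ≤ 10, return 9.
Sirius: cost 8 ≤ 10, return 3.
Best is Deneb with total return 15.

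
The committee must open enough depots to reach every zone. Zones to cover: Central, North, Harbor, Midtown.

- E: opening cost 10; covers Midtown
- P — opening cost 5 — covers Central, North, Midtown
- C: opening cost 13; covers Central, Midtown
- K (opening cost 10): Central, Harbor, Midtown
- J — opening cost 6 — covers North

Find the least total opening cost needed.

Choose P and K: together they cover Central, North, Harbor, Midtown — every zone.
Total opening cost: 5 + 10 = 15.
No cover costs less than 15.

15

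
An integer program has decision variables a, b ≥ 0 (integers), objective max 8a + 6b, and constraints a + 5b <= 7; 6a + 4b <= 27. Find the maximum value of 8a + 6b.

32

(a,b)=(4,0): 1·4+5·0=4≤7, 6·4+4·0=24≤27, objective 32.
(a,b)=(3,0): 1·3+5·0=3≤7, 6·3+4·0=18≤27, objective 24.
No feasible integer point exceeds 32.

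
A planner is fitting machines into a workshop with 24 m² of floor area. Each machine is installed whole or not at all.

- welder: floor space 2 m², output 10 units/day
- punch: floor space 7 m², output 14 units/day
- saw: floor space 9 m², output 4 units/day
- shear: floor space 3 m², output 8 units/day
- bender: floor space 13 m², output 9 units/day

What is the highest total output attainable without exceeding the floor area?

36

Treat it as a binary knapsack problem.
Allowing fractional choices, the relaxed optimum would be about 40.3, but machines are indivisible.
welder + punch + bender: floor space 2 + 7 + 13 = 22 ≤ 24, output 10 + 14 + 9 = 33.
welder + punch + saw + shear: floor space 2 + 7 + 9 + 3 = 21 ≤ 24, output 10 + 14 + 4 + 8 = 36.
Best is welder, punch, saw, and shear with total output 36.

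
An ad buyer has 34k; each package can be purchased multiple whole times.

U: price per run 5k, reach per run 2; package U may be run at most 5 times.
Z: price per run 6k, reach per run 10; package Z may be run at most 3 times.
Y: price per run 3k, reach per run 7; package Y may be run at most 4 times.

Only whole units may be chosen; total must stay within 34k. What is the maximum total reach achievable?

58

3×Z and 4×Y: price 30 ≤ 34, reach 3·10 + 4·7 = 58.
1×U, 3×Z, and 3×Y: price 32 ≤ 34, reach 1·2 + 3·10 + 3·7 = 53.
Best is 58.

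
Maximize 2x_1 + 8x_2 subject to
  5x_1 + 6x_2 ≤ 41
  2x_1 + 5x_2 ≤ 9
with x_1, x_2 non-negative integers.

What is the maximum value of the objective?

(x_1,x_2)=(2,1) is feasible, giving 12.
(x_1,x_2)=(1,1) is feasible, giving 10.
(x_1,x_2)=(0,1) is feasible, giving 8.
No feasible integer point exceeds 12.

12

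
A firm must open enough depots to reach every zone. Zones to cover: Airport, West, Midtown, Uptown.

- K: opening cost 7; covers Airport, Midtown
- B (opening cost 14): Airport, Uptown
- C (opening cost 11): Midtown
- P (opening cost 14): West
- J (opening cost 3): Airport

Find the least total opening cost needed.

35

This is a weighted set-cover instance.
The greedy cost-per-new-zone heuristic would pick J, K, B, and P for 38, but a cheaper cover exists.
Choose K, B, and P: together they cover Airport, West, Midtown, Uptown — every zone.
Total opening cost: 7 + 14 + 14 = 35.
No cover costs less than 35.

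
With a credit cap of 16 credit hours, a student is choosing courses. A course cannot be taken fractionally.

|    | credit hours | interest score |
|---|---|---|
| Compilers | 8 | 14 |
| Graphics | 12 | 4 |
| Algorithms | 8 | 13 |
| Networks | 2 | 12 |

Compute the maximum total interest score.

27

Allowing fractional choices, the relaxed optimum would be about 35.8, but courses are indivisible.
Compilers + Networks: credit hours 8 + 2 = 10 ≤ 16, interest score 14 + 12 = 26.
Compilers + Algorithms: credit hours 8 + 8 = 16 ≤ 16, interest score 14 + 13 = 27.
Best is Compilers and Algorithms with total interest score 27.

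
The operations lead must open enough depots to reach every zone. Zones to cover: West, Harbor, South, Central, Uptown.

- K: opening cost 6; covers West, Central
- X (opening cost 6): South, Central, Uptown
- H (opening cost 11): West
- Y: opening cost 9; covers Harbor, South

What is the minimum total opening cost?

Choose K, X, and Y: together they cover West, Harbor, South, Central, Uptown — every zone.
Total opening cost: 6 + 6 + 9 = 21.
No cover costs less than 21.

21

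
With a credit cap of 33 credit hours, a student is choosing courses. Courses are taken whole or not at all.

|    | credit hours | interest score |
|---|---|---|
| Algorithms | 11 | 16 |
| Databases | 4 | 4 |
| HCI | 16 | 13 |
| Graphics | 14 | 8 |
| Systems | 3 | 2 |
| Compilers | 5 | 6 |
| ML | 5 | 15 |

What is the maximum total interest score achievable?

44

Allowing fractional choices, the relaxed optimum would be about 47.5, but courses are indivisible.
Algorithms + HCI + ML: credit hours 11 + 16 + 5 = 32 ≤ 33, interest score 16 + 13 + 15 = 44.
Algorithms + Databases + Compilers + ML: credit hours 11 + 4 + 5 + 5 = 25 ≤ 33, interest score 16 + 4 + 6 + 15 = 41.
Algorithms + Databases + Systems + Compilers + ML: credit hours 11 + 4 + 3 + 5 + 5 = 28 ≤ 33, interest score 16 + 4 + 2 + 6 + 15 = 43.
Best is Algorithms, HCI, and ML with total interest score 44.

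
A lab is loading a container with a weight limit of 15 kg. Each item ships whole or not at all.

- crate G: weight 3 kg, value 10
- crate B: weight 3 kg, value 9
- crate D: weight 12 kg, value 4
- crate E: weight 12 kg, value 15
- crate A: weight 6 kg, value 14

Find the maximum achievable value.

This is an integer program with binary decision variables.
Allowing fractional choices, the relaxed optimum would be about 36.8, but items are indivisible.
crate G + crate E: weight 3 + 12 = 15 ≤ 15, value 10 + 15 = 25.
crate G + crate A: weight 3 + 6 = 9 ≤ 15, value 10 + 14 = 24.
crate G + crate B + crate A: weight 3 + 3 + 6 = 12 ≤ 15, value 10 + 9 + 14 = 33.
Best is crate G, crate B, and crate A with total value 33.

33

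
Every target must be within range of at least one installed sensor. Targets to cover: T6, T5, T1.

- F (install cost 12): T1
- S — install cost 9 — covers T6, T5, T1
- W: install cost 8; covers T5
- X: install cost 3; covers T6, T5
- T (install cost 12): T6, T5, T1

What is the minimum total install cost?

9

The greedy cost-per-new-target heuristic would pick X and S for 12, but a cheaper cover exists.
S alone covers T6, T5, T1 — every target.
Total install cost: 9.
No cover costs less than 9.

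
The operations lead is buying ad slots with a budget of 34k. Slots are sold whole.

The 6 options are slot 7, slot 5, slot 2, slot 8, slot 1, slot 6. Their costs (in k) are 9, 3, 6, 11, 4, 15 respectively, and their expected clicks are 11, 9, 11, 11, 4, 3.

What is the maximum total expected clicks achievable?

This is a 0-1 knapsack instance.
Allowing fractional choices, the relaxed optimum would be about 46.2, but ad slots are indivisible.
slot 7 + slot 5 + slot 2 + slot 8: cost 9 + 3 + 6 + 11 = 29 ≤ 34, expected clicks 11 + 9 + 11 + 11 = 42.
slot 7 + slot 5 + slot 2 + slot 8 + slot 1: cost 9 + 3 + 6 + 11 + 4 = 33 ≤ 34, expected clicks 11 + 9 + 11 + 11 + 4 = 46.
slot 7 + slot 2 + slot 8 + slot 1: cost 9 + 6 + 11 + 4 = 30 ≤ 34, expected clicks 11 + 11 + 11 + 4 = 37.
Best is slot 7, slot 5, slot 2, slot 8, and slot 1 with total expected clicks 46.

46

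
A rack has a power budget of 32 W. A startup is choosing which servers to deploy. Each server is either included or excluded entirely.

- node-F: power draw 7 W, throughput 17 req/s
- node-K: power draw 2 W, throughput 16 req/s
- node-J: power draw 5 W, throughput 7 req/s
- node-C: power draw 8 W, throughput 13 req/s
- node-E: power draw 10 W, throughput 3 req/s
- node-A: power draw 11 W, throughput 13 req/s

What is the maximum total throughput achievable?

Allowing fractional choices, the relaxed optimum would be about 64.8, but servers are indivisible.
node-F + node-K + node-J + node-C + node-E: power draw 7 + 2 + 5 + 8 + 10 = 32 ≤ 32, throughput 17 + 16 + 7 + 13 + 3 = 56.
node-F + node-K + node-C + node-A: power draw 7 + 2 + 8 + 11 = 28 ≤ 32, throughput 17 + 16 + 13 + 13 = 59.
node-F + node-K + node-J + node-C: power draw 7 + 2 + 5 + 8 = 22 ≤ 32, throughput 17 + 16 + 7 + 13 = 53.
Best is node-F, node-K, node-C, and node-A with total throughput 59.

59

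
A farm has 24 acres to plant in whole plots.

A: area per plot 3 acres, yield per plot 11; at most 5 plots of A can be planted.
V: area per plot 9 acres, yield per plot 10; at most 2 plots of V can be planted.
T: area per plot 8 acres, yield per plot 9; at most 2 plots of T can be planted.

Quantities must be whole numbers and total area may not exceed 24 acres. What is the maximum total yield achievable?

This is a bounded integer knapsack.
5×A and 1×T: area 23 ≤ 24, yield 5·11 + 1·9 = 64.
5×A and 1×V: area 24 ≤ 24, yield 5·11 + 1·10 = 65.
Best is 65.

65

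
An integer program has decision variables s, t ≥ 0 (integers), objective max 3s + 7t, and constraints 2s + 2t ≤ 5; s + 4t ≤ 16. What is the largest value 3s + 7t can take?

Relaxing integrality, the LP optimum is 17.50 at (s,t) = (0, 2.5), which is not an integer point.
(s,t)=(0,2): 2·0+2·2=4≤5, 1·0+4·2=8≤16, objective 14.
(s,t)=(1,1): 2·1+2·1=4≤5, 1·1+4·1=5≤16, objective 10.
(s,t)=(0,1): 2·0+2·1=2≤5, 1·0+4·1=4≤16, objective 7.
Maximum is 14 at (s,t)=(0,2).

14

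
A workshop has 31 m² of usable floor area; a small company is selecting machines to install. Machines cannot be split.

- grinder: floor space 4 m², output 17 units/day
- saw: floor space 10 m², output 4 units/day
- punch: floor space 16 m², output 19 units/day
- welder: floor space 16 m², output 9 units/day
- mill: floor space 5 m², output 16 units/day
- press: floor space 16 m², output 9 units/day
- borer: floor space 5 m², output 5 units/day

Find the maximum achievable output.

57

Allowing fractional choices, the relaxed optimum would be about 57.6, but machines are indivisible.
grinder + welder + mill + borer: floor space 4 + 16 + 5 + 5 = 30 ≤ 31, output 17 + 9 + 16 + 5 = 47.
grinder + punch + mill: floor space 4 + 16 + 5 = 25 ≤ 31, output 17 + 19 + 16 = 52.
grinder + punch + mill + borer: floor space 4 + 16 + 5 + 5 = 30 ≤ 31, output 17 + 19 + 16 + 5 = 57.
Best is grinder, punch, mill, and borer with total output 57.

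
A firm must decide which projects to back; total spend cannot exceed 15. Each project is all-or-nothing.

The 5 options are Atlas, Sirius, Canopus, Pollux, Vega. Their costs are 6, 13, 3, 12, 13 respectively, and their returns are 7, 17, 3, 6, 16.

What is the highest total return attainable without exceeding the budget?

17

Allowing fractional choices, the relaxed optimum would be about 19.5, but projects are indivisible.
Sirius: cost 13 ≤ 15, return 17.
Atlas + Canopus: cost 6 + 3 = 9 ≤ 15, return 7 + 3 = 10.
Vega: cost 13 ≤ 15, return 16.
Best is Sirius with total return 17.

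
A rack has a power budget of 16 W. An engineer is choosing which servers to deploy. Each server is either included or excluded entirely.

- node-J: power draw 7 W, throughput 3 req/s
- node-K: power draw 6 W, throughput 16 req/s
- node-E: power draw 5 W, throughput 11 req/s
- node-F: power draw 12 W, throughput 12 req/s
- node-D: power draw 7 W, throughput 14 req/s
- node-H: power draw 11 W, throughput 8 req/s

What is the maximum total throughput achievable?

30

Allowing fractional choices, the relaxed optimum would be about 37.0, but servers are indivisible.
node-K + node-E: power draw 6 + 5 = 11 ≤ 16, throughput 16 + 11 = 27.
node-K + node-D: power draw 6 + 7 = 13 ≤ 16, throughput 16 + 14 = 30.
node-E + node-D: power draw 5 + 7 = 12 ≤ 16, throughput 11 + 14 = 25.
Best is node-K and node-D with total throughput 30.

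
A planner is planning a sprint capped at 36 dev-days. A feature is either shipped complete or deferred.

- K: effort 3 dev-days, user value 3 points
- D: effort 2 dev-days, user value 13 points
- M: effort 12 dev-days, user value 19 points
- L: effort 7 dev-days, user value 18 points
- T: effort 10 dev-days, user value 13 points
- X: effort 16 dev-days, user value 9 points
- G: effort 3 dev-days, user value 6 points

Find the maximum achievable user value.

69

Treat it as a binary knapsack problem.
D + M + L + T: effort 2 + 12 + 7 + 10 = 31 ≤ 36, user value 13 + 19 + 18 + 13 = 63.
K + D + M + L + T: effort 3 + 2 + 12 + 7 + 10 = 34 ≤ 36, user value 3 + 13 + 19 + 18 + 13 = 66.
D + M + L + T + G: effort 2 + 12 + 7 + 10 + 3 = 34 ≤ 36, user value 13 + 19 + 18 + 13 + 6 = 69.
Best is D, M, L, T, and G with total user value 69.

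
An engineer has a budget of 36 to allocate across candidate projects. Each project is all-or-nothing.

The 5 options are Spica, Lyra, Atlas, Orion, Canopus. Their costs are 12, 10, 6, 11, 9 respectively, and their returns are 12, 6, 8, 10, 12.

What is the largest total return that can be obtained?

36

Allowing fractional choices, the relaxed optimum would be about 40.2, but projects are indivisible.
Spica + Atlas + Canopus: cost 12 + 6 + 9 = 27 ≤ 36, return 12 + 8 + 12 = 32.
Spica + Orion + Canopus: cost 12 + 11 + 9 = 32 ≤ 36, return 12 + 10 + 12 = 34.
Lyra + Atlas + Orion + Canopus: cost 10 + 6 + 11 + 9 = 36 ≤ 36, return 6 + 8 + 10 + 12 = 36.
Best is Lyra, Atlas, Orion, and Canopus with total return 36.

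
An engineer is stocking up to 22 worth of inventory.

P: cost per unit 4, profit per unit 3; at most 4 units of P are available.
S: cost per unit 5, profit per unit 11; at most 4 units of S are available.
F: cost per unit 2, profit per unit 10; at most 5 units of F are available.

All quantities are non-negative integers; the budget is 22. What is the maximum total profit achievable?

72

This is a bounded integer knapsack.
2×S and 5×F: cost 20 ≤ 22, profit 2·11 + 5·10 = 72.
1×P, 2×S, and 4×F: cost 22 ≤ 22, profit 1·3 + 2·11 + 4·10 = 65.
Best is 72.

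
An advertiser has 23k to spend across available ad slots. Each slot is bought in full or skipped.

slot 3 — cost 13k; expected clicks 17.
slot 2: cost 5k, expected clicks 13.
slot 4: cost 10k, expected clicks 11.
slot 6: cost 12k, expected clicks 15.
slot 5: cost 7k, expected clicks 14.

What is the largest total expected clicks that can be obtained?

38

slot 2 + slot 4 + slot 5: cost 5 + 10 + 7 = 22 ≤ 23, expected clicks 13 + 11 + 14 = 38.
slot 3 + slot 5: cost 13 + 7 = 20 ≤ 23, expected clicks 17 + 14 = 31.
Best is slot 2, slot 4, and slot 5 with total expected clicks 38.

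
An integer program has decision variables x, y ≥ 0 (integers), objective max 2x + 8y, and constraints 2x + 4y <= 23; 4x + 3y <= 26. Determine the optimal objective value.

(x,y)=(1,5): 2·1+4·5=22≤23, 4·1+3·5=19≤26, objective 42.
(x,y)=(0,5): 2·0+4·5=20≤23, 4·0+3·5=15≤26, objective 40.
(x,y)=(2,4): 2·2+4·4=20≤23, 4·2+3·4=20≤26, objective 36.
Maximum is 42 at (x,y)=(1,5).

42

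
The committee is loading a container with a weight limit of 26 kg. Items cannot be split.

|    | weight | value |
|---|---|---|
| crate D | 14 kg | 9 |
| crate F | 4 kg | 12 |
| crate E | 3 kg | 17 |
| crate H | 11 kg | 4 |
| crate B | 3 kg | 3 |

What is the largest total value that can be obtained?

Take crate D, crate F, crate E, and crate B: weight 14 + 4 + 3 + 3 = 24 ≤ 26, value 9 + 12 + 17 + 3 = 41.
No other feasible combination does better.

41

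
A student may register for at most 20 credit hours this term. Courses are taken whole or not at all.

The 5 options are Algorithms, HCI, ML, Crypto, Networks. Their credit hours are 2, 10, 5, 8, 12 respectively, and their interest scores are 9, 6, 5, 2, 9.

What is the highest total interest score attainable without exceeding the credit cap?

Treat it as a binary knapsack problem.
Algorithms + HCI + ML: credit hours 2 + 10 + 5 = 17 ≤ 20, interest score 9 + 6 + 5 = 20.
Algorithms + ML + Networks: credit hours 2 + 5 + 12 = 19 ≤ 20, interest score 9 + 5 + 9 = 23.
Algorithms + Networks: credit hours 2 + 12 = 14 ≤ 20, interest score 9 + 9 = 18.
Best is Algorithms, ML, and Networks with total interest score 23.

23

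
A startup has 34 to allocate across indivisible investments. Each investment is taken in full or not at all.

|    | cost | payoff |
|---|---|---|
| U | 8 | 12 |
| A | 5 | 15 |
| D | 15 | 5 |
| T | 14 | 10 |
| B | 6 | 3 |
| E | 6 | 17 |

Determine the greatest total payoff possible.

54

This is an integer program with binary decision variables.
Take U, A, T, and E: cost 8 + 5 + 14 + 6 = 33 ≤ 34, payoff 12 + 15 + 10 + 17 = 54.
No other feasible combination does better.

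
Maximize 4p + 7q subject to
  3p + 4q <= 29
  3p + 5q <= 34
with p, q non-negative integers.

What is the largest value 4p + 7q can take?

The continuous relaxation peaks at (0, 6.8) with value 47.60; rounding to a feasible lattice point costs some objective.
(p,q)=(3,5): 3·3+4·5=29≤29, 3·3+5·5=34≤34, objective 47.
(p,q)=(1,6): 3·1+4·6=27≤29, 3·1+5·6=33≤34, objective 46.
The best lattice point is (3,5), giving 47.

47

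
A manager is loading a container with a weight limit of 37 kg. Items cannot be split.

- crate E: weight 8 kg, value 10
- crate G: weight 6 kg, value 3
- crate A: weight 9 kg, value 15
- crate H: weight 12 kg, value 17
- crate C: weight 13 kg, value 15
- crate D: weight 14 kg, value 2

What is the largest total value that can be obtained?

Take crate A, crate H, and crate C: weight 9 + 12 + 13 = 34 ≤ 37, value 15 + 17 + 15 = 47.
No other feasible combination does better.

47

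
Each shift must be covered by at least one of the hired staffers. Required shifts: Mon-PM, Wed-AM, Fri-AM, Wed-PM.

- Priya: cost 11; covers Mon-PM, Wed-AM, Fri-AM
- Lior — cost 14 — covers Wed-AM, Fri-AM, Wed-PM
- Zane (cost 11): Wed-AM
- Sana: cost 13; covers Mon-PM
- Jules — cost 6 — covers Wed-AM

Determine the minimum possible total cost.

25

This is an integer covering problem.
Choose Priya and Lior: together they cover Mon-PM, Wed-AM, Fri-AM, Wed-PM — every shift.
Total cost: 11 + 14 = 25.
No cover costs less than 25.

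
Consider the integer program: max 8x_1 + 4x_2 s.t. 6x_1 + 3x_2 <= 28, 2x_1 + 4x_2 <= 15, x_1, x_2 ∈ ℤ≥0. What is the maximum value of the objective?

36

(x_1,x_2)=(4,1): 6·4+3·1=27≤28, 2·4+4·1=12≤15, objective 36.
(x_1,x_2)=(4,0): 6·4+3·0=24≤28, 2·4+4·0=8≤15, objective 32.
(x_1,x_2)=(3,2): 6·3+3·2=24≤28, 2·3+4·2=14≤15, objective 32.
Maximum is 36 at (x_1,x_2)=(4,1).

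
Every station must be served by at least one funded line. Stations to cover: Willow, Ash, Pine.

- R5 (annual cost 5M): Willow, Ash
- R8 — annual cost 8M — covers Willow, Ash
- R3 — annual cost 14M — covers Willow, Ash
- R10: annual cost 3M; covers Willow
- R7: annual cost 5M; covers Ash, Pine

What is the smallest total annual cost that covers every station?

8

The greedy cost-per-new-station heuristic would pick R5 and R7 for 10, but a cheaper cover exists.
Choose R10 and R7: together they cover Willow, Ash, Pine — every station.
Total annual cost: 3 + 5 = 8.
No cover costs less than 8.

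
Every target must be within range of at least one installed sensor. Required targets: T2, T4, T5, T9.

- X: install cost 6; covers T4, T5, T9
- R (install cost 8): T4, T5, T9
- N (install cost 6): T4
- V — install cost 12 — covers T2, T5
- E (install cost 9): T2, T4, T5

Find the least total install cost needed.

15

Choose X and E: together they cover T2, T4, T5, T9 — every target.
Total install cost: 6 + 9 = 15.
No cover costs less than 15.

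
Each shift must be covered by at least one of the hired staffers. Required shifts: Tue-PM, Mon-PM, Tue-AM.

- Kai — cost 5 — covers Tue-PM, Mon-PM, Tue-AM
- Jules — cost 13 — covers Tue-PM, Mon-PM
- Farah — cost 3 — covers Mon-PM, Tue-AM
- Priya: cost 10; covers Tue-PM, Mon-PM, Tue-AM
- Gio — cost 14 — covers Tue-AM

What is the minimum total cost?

The greedy cost-per-new-shift heuristic would pick Farah and Kai for 8, but a cheaper cover exists.
Kai alone covers Tue-PM, Mon-PM, Tue-AM — every shift.
Total cost: 5.
No cover costs less than 5.

5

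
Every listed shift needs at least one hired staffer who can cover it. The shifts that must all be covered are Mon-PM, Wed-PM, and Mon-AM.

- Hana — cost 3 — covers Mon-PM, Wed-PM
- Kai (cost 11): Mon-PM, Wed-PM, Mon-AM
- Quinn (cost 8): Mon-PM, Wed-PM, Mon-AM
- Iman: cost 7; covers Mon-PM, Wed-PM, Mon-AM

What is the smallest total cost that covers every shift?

7

The greedy cost-per-new-shift heuristic would pick Hana and Iman for 10, but a cheaper cover exists.
Iman alone covers Mon-PM, Wed-PM, Mon-AM — every shift.
Total cost: 7.
No cover costs less than 7.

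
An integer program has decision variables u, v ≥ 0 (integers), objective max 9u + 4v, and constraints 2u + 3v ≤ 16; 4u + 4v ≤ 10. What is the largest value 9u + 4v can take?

(u,v)=(2,0): 2·2+3·0=4≤16, 4·2+4·0=8≤10, objective 18.
(u,v)=(1,1): 2·1+3·1=5≤16, 4·1+4·1=8≤10, objective 13.
Maximum is 18 at (u,v)=(2,0).

18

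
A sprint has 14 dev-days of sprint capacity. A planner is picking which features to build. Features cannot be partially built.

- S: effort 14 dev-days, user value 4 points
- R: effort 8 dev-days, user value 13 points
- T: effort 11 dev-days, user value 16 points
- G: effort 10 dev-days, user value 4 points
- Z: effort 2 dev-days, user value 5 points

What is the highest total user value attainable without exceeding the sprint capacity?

Allowing fractional choices, the relaxed optimum would be about 23.8, but features are indivisible.
T + Z: effort 11 + 2 = 13 ≤ 14, user value 16 + 5 = 21.
T: effort 11 ≤ 14, user value 16.
R + Z: effort 8 + 2 = 10 ≤ 14, user value 13 + 5 = 18.
Best is T and Z with total user value 21.

21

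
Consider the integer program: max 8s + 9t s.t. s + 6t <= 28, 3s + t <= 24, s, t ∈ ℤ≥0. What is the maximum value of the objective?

83

The continuous relaxation peaks at (6.82, 3.53) with value 86.35; rounding to a feasible lattice point costs some objective.
(s,t)=(7,3): 1·7+6·3=25≤28, 3·7+1·3=24≤24, objective 83.
(s,t)=(6,3): 1·6+6·3=24≤28, 3·6+1·3=21≤24, objective 75.
(s,t)=(7,2): 1·7+6·2=19≤28, 3·7+1·2=23≤24, objective 74.
The best lattice point is (7,3), giving 83.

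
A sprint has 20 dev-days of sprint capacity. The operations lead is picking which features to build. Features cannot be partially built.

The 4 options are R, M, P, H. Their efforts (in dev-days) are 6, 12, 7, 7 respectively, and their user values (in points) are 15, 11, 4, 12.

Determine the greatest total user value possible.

31

R + M: effort 6 + 12 = 18 ≤ 20, user value 15 + 11 = 26.
R + P + H: effort 6 + 7 + 7 = 20 ≤ 20, user value 15 + 4 + 12 = 31.
R + H: effort 6 + 7 = 13 ≤ 20, user value 15 + 12 = 27.
Best is R, P, and H with total user value 31.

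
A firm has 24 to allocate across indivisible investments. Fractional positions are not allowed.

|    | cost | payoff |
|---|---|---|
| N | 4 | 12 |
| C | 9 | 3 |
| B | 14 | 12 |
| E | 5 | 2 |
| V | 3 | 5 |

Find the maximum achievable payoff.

29

N + B + E: cost 4 + 14 + 5 = 23 ≤ 24, payoff 12 + 12 + 2 = 26.
N + B + V: cost 4 + 14 + 3 = 21 ≤ 24, payoff 12 + 12 + 5 = 29.
Best is N, B, and V with total payoff 29.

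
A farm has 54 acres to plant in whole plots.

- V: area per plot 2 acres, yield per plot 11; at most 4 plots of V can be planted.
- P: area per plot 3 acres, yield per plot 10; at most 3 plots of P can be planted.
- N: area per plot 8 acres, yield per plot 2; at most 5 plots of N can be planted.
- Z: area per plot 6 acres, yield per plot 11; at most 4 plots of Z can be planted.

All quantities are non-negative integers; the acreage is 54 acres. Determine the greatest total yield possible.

120

V has the best ratio (11/2); taking only V gives at most 4×11 = 44 (stopped by the supply cap of 4).
Mixing does better — 4×V, 3×P, 1×N, and 4×Z: area 49 ≤ 54, yield 4·11 + 3·10 + 1·2 + 4·11 = 120.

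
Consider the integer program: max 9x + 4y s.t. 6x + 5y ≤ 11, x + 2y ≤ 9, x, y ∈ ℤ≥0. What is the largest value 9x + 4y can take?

The continuous relaxation peaks at (1.83, 0) with value 16.50; rounding to a feasible lattice point costs some objective.
(x,y)=(1,1): 6·1+5·1=11≤11, 1·1+2·1=3≤9, objective 13.
(x,y)=(1,0): 6·1+5·0=6≤11, 1·1+2·0=1≤9, objective 9.
(x,y)=(0,2): 6·0+5·2=10≤11, 1·0+2·2=4≤9, objective 8.
The best lattice point is (1,1), giving 13.

13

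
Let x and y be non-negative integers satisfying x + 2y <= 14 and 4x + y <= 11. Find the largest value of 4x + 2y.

The continuous relaxation peaks at (1.14, 6.43) with value 17.43; rounding to a feasible lattice point costs some objective.
(x,y)=(1,6): 1·1+2·6=13≤14, 4·1+1·6=10≤11, objective 16.
(x,y)=(0,7): 1·0+2·7=14≤14, 4·0+1·7=7≤11, objective 14.
(x,y)=(1,5): 1·1+2·5=11≤14, 4·1+1·5=9≤11, objective 14.
Maximum is 16 at (x,y)=(1,6).

16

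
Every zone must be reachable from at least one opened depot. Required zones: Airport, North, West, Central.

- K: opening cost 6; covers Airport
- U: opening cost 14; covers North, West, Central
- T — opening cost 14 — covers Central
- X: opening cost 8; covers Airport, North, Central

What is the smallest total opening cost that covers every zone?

Choose K and U: together they cover Airport, North, West, Central — every zone.
Total opening cost: 6 + 14 = 20.

20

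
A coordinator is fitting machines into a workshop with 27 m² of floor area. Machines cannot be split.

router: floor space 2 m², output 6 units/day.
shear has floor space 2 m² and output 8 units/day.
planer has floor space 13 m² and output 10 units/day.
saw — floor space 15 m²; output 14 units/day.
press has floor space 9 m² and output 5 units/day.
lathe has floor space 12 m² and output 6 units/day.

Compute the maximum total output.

29

This is an integer program with binary decision variables.
router + shear + planer + press: floor space 2 + 2 + 13 + 9 = 26 ≤ 27, output 6 + 8 + 10 + 5 = 29.
shear + saw + press: floor space 2 + 15 + 9 = 26 ≤ 27, output 8 + 14 + 5 = 27.
router + shear + saw: floor space 2 + 2 + 15 = 19 ≤ 27, output 6 + 8 + 14 = 28.
Best is router, shear, planer, and press with total output 29.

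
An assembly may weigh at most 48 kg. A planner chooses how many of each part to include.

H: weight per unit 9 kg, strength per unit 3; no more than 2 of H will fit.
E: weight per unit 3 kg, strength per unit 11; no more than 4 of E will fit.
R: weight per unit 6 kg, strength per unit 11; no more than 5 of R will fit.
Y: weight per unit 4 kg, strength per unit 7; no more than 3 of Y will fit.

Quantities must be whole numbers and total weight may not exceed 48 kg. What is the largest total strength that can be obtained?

109

4×E, 4×R, and 3×Y: weight 48 ≤ 48, strength 4·11 + 4·11 + 3·7 = 109.
4×E, 5×R, and 1×Y: weight 46 ≤ 48, strength 4·11 + 5·11 + 1·7 = 106.
Best is 109.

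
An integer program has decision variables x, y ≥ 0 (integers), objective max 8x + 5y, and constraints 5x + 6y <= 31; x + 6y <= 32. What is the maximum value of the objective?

The continuous relaxation peaks at (6.2, 0) with value 49.60; rounding to a feasible lattice point costs some objective.
(x,y)=(6,0) is feasible, giving 48.
(x,y)=(5,1) is feasible, giving 45.
(x,y)=(5,0) is feasible, giving 40.
No feasible integer point exceeds 48.

48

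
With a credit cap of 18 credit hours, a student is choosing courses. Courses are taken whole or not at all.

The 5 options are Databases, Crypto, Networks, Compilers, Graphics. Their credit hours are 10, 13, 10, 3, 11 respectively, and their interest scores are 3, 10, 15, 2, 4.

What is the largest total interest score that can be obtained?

17

Allowing fractional choices, the relaxed optimum would be about 21.2, but courses are indivisible.
Networks: credit hours 10 ≤ 18, interest score 15.
Networks + Compilers: credit hours 10 + 3 = 13 ≤ 18, interest score 15 + 2 = 17.
Crypto + Compilers: credit hours 13 + 3 = 16 ≤ 18, interest score 10 + 2 = 12.
Best is Networks and Compilers with total interest score 17.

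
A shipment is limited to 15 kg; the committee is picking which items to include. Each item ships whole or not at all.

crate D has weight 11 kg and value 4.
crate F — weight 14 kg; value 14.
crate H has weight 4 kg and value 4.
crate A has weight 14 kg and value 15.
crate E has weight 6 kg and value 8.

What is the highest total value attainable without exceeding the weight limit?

15

Allowing fractional choices, the relaxed optimum would be about 17.6, but items are indivisible.
crate F: weight 14 ≤ 15, value 14.
crate A: weight 14 ≤ 15, value 15.
crate H + crate E: weight 4 + 6 = 10 ≤ 15, value 4 + 8 = 12.
Best is crate A with total value 15.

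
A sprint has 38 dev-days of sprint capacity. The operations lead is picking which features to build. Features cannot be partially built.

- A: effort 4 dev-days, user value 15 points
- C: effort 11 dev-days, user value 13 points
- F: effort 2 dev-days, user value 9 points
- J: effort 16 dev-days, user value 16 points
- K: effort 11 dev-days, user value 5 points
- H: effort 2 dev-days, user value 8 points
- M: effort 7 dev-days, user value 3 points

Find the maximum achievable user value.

61

Allowing fractional choices, the relaxed optimum would be about 62.4, but features are indivisible.
A + C + F + J: effort 4 + 11 + 2 + 16 = 33 ≤ 38, user value 15 + 13 + 9 + 16 = 53.
A + C + F + J + H: effort 4 + 11 + 2 + 16 + 2 = 35 ≤ 38, user value 15 + 13 + 9 + 16 + 8 = 61.
Best is A, C, F, J, and H with total user value 61.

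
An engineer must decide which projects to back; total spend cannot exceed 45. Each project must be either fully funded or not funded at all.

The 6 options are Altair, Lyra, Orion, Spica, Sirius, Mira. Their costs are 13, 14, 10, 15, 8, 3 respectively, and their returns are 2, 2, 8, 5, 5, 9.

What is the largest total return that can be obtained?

Treat it as a binary knapsack problem.
Allowing fractional choices, the relaxed optimum would be about 28.4, but projects are indivisible.
Altair + Orion + Sirius + Mira: cost 13 + 10 + 8 + 3 = 34 ≤ 45, return 2 + 8 + 5 + 9 = 24.
Orion + Spica + Sirius + Mira: cost 10 + 15 + 8 + 3 = 36 ≤ 45, return 8 + 5 + 5 + 9 = 27.
Lyra + Orion + Sirius + Mira: cost 14 + 10 + 8 + 3 = 35 ≤ 45, return 2 + 8 + 5 + 9 = 24.
Best is Orion, Spica, Sirius, and Mira with total return 27.

27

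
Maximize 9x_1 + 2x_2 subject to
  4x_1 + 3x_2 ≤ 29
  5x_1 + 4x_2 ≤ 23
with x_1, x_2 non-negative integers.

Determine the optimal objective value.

36

Relaxing integrality, the LP optimum is 41.40 at (x_1,x_2) = (4.6, 0), which is not an integer point.
(x_1,x_2)=(4,0): 4·4+3·0=16≤29, 5·4+4·0=20≤23, objective 36.
(x_1,x_2)=(3,1): 4·3+3·1=15≤29, 5·3+4·1=19≤23, objective 29.
(x_1,x_2)=(3,0): 4·3+3·0=12≤29, 5·3+4·0=15≤23, objective 27.
The best lattice point is (4,0), giving 36.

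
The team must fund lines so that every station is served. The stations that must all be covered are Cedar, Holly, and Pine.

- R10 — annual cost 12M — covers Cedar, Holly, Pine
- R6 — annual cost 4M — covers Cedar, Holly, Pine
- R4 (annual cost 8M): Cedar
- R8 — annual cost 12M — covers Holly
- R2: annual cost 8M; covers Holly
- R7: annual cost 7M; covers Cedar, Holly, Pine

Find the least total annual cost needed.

This is a weighted set-cover instance.
R6 alone covers Cedar, Holly, Pine — every station.
Total annual cost: 4.
No cover costs less than 4.

4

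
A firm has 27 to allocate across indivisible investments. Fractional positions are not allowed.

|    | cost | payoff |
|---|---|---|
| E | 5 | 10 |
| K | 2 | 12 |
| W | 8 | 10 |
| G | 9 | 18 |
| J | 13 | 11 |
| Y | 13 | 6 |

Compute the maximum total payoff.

50

This is an integer program with binary decision variables.
E + K + W + G: cost 5 + 2 + 8 + 9 = 24 ≤ 27, payoff 10 + 12 + 10 + 18 = 50.
K + G + J: cost 2 + 9 + 13 = 24 ≤ 27, payoff 12 + 18 + 11 = 41.
E + K + G: cost 5 + 2 + 9 = 16 ≤ 27, payoff 10 + 12 + 18 = 40.
Best is E, K, W, and G with total payoff 50.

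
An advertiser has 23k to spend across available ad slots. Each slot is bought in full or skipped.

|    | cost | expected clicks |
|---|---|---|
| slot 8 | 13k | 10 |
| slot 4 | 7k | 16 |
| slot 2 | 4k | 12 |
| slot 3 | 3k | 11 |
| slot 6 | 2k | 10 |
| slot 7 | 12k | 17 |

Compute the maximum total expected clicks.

Take slot 2, slot 3, slot 6, and slot 7: cost 4 + 3 + 2 + 12 = 21 ≤ 23, expected clicks 12 + 11 + 10 + 17 = 50.
No other feasible combination does better.

50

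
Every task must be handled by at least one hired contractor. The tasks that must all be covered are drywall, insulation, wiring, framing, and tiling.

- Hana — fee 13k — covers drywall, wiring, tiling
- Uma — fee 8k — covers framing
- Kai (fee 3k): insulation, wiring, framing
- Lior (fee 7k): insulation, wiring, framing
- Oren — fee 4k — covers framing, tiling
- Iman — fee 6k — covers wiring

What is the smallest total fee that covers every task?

This is an integer covering problem.
The greedy cost-per-new-task heuristic would pick Kai, Oren, and Hana for 20, but a cheaper cover exists.
Choose Hana and Kai: together they cover drywall, insulation, wiring, framing, tiling — every task.
Total fee: 13 + 3 = 16.
No cover costs less than 16.

16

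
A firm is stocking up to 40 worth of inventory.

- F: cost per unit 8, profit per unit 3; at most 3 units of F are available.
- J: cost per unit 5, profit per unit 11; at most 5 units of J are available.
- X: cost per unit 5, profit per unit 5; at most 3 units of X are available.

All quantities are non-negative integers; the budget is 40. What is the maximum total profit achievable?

This is a bounded integer knapsack.
Take 5×J and 3×X: cost 40 ≤ 40, profit 5·11 + 3·5 = 70.
J has the best ratio (11/5) and is taken to its limit of 5; remaining capacity is filled optimally with the others.

70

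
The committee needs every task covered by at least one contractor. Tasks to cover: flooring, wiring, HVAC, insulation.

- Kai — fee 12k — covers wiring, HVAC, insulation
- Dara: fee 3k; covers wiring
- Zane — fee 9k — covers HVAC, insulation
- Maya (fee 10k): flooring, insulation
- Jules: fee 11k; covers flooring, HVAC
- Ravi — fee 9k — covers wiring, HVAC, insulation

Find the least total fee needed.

This is a weighted set-cover instance.
The greedy cost-per-new-task heuristic would pick Dara, Zane, and Maya for 22, but a cheaper cover exists.
Choose Maya and Ravi: together they cover flooring, wiring, HVAC, insulation — every task.
Total fee: 10 + 9 = 19.
No cover costs less than 19.

19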